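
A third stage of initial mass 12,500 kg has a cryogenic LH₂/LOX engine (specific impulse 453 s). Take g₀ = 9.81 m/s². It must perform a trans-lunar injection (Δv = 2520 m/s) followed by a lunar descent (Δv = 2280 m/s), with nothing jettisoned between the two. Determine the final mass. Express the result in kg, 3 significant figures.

final mass ≈ 4240 kg

v_e = Isp · g₀ = 453 × 9.81 = 4443.9 m/s.
After the first burn: m = 12500 × exp(−2520/4443.9) = 12500 × 0.56719 = 7,089.88 kg.
After the second burn: m = 7,089.88 × exp(−2280/4443.9) = 7,089.88 × 0.59866 = 4,244.43 kg.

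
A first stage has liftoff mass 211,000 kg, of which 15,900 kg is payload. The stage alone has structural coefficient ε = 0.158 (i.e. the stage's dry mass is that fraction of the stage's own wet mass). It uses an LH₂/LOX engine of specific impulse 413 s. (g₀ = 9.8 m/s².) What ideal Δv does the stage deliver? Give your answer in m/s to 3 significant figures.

Stage wet mass = m₀ − payload = 211,000 − 15,900 = 195,100 kg.
Stage dry mass = ε × stage wet mass = 0.158 × 195,100 = 30,825.8 kg.
Burnout mass m_f = stage dry + payload = 30,825.8 + 15,900 = 46,725.8 kg.
v_e = Isp · g₀ = 413 × 9.8 = 4047.4 m/s.
Δv = v_e · ln(211,000/46,725.8) = 4047.4 × ln(4.516) = 4047.4 × 1.5076 ≈ 6102 m/s.

Δv ≈ 6100 m/s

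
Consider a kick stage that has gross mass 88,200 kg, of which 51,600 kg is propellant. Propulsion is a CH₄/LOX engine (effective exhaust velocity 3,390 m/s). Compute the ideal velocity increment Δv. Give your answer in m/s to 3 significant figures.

Δv ≈ 2980 m/s

m_f = m₀ − m_prop = 88,200 − 51,600 = 36,600 kg.
Δv = v_e · ln(m₀/m_f) = 3390.0 × ln(2.41) = 3390.0 × 0.8796 ≈ 2981.7 m/s.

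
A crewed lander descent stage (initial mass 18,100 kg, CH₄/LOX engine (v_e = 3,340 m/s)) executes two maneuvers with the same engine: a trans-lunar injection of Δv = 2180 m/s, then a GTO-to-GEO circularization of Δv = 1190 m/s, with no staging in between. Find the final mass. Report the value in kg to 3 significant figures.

final mass ≈ 6600 kg

After the first burn: m = 18100 × exp(−2180/3340.0) = 18100 × 0.52064 = 9,423.58 kg.
After the second burn: m = 9,423.58 × exp(−1190/3340.0) = 9,423.58 × 0.70027 = 6,599.05 kg.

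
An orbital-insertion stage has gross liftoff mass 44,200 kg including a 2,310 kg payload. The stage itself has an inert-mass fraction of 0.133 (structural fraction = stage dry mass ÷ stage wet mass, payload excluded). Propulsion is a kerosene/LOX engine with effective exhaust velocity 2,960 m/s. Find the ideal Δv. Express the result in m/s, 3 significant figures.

Stage wet mass = m₀ − payload = 44,200 − 2,310 = 41,890 kg.
Stage dry mass = ε × stage wet mass = 0.133 × 41,890 = 5,571.37 kg.
Burnout mass m_f = stage dry + payload = 5,571.37 + 2,310 = 7,881.37 kg.
Rocket equation: Δv = v_e · ln(44,200/7,881.37) = 2960.0 × ln(5.608) = 2960.0 × 1.7242 ≈ 5104 m/s.

Δv ≈ 5100 m/s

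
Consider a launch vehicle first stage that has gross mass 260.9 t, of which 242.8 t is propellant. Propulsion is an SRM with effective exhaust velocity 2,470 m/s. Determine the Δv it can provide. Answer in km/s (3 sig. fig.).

m_f = m₀ − m_prop = 260.9 − 242.8 = 18.1 t.
Using Δv = v_e ln(m₀/m_f): Δv = v_e · ln(m₀/m_f) = 2470.0 × ln(14.41) = 2470.0 × 2.6682 ≈ 6590.5 m/s.

Δv ≈ 6.59 km/s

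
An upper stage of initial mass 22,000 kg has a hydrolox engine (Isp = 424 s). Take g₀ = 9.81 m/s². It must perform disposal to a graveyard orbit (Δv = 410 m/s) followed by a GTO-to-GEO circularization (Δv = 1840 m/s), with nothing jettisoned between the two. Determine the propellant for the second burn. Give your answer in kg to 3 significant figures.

v_e = Isp · g₀ = 424 × 9.81 = 4159.4 m/s.
After the first burn: m = 22000 × exp(−410/4159.4) = 22000 × 0.90613 = 19,934.9 kg.
After the second burn: m = 19,934.9 × exp(−1840/4159.4) = 19,934.9 × 0.64251 = 12,808.4 kg.
Second-burn propellant = 19,934.9 − 12,808.4 = 7,126.5 kg.

propellant for the second burn ≈ 7130 kg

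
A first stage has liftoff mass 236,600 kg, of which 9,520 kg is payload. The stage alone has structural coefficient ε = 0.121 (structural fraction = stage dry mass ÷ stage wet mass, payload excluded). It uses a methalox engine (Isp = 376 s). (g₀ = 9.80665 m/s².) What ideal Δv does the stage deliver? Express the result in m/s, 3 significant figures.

Stage wet mass = m₀ − payload = 236,600 − 9,520 = 227,080 kg.
Stage dry mass = ε × stage wet mass = 0.121 × 227,080 = 27,476.7 kg.
Burnout mass m_f = stage dry + payload = 27,476.7 + 9,520 = 36,996.7 kg.
v_e = Isp · g₀ = 376 × 9.80665 = 3687.3 m/s.
Δv = v_e · ln(236,600/36,996.7) = 3687.3 × ln(6.395) = 3687.3 × 1.8555 ≈ 6842 m/s.

Δv ≈ 6840 m/s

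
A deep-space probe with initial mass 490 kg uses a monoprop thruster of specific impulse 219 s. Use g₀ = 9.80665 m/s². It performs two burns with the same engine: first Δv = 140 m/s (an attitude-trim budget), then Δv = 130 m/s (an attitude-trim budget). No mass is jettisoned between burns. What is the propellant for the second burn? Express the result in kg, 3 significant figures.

v_e = Isp · g₀ = 219 × 9.80665 = 2147.7 m/s.
After the first burn: m = 490 × exp(−140/2147.7) = 490 × 0.93689 = 459.076 kg.
After the second burn: m = 459.076 × exp(−130/2147.7) = 459.076 × 0.94126 = 432.11 kg.
Second-burn propellant = 459.076 − 432.11 = 26.966 kg.

propellant for the second burn ≈ 27.0 kg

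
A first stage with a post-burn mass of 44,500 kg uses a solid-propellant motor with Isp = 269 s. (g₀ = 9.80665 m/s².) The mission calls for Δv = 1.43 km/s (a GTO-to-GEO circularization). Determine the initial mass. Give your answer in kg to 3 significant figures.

initial mass ≈ 76500 kg

v_e = Isp · g₀ = 269 × 9.80665 = 2638.0 m/s.
By the Tsiolkovsky rocket equation, m₀/m_f = exp(Δv / v_e) = exp(1430 / 2638.0) = exp(0.5421) = 1.7196.
m₀ = m_f × 1.7196 = 44,500 × 1.7196 = 76,522.2 kg.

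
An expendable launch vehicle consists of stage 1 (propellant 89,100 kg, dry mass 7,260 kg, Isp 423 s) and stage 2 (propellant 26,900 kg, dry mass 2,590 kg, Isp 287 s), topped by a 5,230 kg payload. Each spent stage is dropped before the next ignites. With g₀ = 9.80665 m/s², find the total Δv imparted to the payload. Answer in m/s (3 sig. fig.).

Ignition mass of stage 1 = 89,100+7,260 + 26,900+2,590 + 5,230 = 131,080 kg.
Stage 1: m₀ = 131,080 kg, m_f = 131,080 − 89,100 = 41,980 kg; Δv = 423×9.80665×ln(3.122) = 4148.2×1.1386 ≈ 4723 m/s.
Stage 2: m₀ = 34,720 kg, m_f = 34,720 − 26,900 = 7,820 kg; Δv = 287×9.80665×ln(4.44) = 2814.5×1.4906 ≈ 4195 m/s.
Total Δv = 4723 + 4195 = 8918 m/s.

Δv ≈ 8920 m/s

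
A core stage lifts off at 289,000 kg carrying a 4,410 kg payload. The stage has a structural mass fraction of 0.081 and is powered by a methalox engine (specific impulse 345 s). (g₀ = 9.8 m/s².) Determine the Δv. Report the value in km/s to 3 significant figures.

Δv ≈ 7.96 km/s

Stage wet mass = m₀ − payload = 289,000 − 4,410 = 284,590 kg.
Stage dry mass = ε × stage wet mass = 0.081 × 284,590 = 23,051.8 kg.
Burnout mass m_f = stage dry + payload = 23,051.8 + 4,410 = 27,461.8 kg.
v_e = Isp · g₀ = 345 × 9.8 = 3381.0 m/s.
From the ideal rocket equation, Δv = v_e · ln(289,000/27,461.8) = 3381.0 × ln(10.52) = 3381.0 × 2.3536 ≈ 7958 m/s.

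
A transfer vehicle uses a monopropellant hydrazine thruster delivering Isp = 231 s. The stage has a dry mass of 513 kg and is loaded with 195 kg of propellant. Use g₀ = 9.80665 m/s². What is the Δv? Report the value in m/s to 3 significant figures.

v_e = Isp · g₀ = 231 × 9.80665 = 2265.3 m/s.
m₀ = m_dry + m_prop = 513 + 195 = 708 kg.
Δv = v_e · ln(m₀/m_f) = 2265.3 × ln(1.38) = 2265.3 × 0.3222 ≈ 729.8 m/s.

Δv ≈ 730 m/s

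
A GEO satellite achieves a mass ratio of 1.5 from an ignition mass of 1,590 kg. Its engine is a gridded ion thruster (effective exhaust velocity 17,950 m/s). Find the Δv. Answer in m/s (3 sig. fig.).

Δv ≈ 7280 m/s

Rocket equation: Δv = v_e · ln(1.5) = 17950.0 × 0.4055 ≈ 7278.1 m/s.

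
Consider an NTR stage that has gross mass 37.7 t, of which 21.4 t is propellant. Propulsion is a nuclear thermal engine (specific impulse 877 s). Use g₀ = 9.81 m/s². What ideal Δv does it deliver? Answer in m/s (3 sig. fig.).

Δv ≈ 7210 m/s

v_e = Isp · g₀ = 877 × 9.81 = 8603.4 m/s.
m_f = m₀ − m_prop = 37.7 − 21.4 = 16.3 t.
From the ideal rocket equation, Δv = v_e · ln(m₀/m_f) = 8603.4 × ln(2.313) = 8603.4 × 0.8385 ≈ 7213.9 m/s.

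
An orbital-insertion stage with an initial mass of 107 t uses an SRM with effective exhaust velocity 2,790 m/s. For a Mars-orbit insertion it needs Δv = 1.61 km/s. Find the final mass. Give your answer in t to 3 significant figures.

final mass ≈ 60.1 t

From the ideal rocket equation, m₀/m_f = exp(Δv / v_e) = exp(1610 / 2790.0) = exp(0.5771) = 1.7808.
m_f = m₀ / 1.7808 = 107 / 1.7808 = 60.0854 t.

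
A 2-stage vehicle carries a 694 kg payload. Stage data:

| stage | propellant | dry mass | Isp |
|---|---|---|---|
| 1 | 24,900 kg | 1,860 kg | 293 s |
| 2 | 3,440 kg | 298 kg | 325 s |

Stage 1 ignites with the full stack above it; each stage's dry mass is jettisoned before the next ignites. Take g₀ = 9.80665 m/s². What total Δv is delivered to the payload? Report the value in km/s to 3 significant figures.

Ignition mass of stage 1 = 24,900+1,860 + 3,440+298 + 694 = 31,192 kg.
Stage 1: m₀ = 31,192 kg, m_f = 31,192 − 24,900 = 6,292 kg; Δv = 293×9.80665×ln(4.957) = 2873.3×1.6009 ≈ 4600 m/s.
Stage 2: m₀ = 4,432 kg, m_f = 4,432 − 3,440 = 992 kg; Δv = 325×9.80665×ln(4.468) = 3187.2×1.4969 ≈ 4771 m/s.
Total Δv = 4600 + 4771 = 9371 m/s.

Δv ≈ 9.37 km/s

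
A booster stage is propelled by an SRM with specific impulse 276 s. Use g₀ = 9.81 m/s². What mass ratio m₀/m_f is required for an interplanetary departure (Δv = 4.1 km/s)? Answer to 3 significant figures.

v_e = Isp · g₀ = 276 × 9.81 = 2707.6 m/s.
m₀/m_f = exp(Δv / v_e) = exp(4100 / 2707.6) = exp(1.5143) = 4.5461.

mass ratio ≈ 4.55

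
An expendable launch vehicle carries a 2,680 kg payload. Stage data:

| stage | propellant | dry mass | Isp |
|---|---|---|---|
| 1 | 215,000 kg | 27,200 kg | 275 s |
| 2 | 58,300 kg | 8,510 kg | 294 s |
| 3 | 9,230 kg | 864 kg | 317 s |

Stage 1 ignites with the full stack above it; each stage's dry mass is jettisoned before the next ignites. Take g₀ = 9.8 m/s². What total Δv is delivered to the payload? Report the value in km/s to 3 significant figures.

Δv ≈ 10.8 km/s

Ignition mass of stage 1 = 215,000+27,200 + 58,300+8,510 + 9,230+864 + 2,680 = 321,784 kg.
Stage 1: m₀ = 321,784 kg, m_f = 321,784 − 215,000 = 106,784 kg; Δv = 275×9.8×ln(3.013) = 2695.0×1.1031 ≈ 2973 m/s.
Stage 2: m₀ = 79,584 kg, m_f = 79,584 − 58,300 = 21,284 kg; Δv = 294×9.8×ln(3.739) = 2881.2×1.3189 ≈ 3800 m/s.
Stage 3: m₀ = 12,774 kg, m_f = 12,774 − 9,230 = 3,544 kg; Δv = 317×9.8×ln(3.604) = 3106.6×1.2822 ≈ 3983 m/s.
Total Δv = 2973 + 3800 + 3983 = 10756 m/s.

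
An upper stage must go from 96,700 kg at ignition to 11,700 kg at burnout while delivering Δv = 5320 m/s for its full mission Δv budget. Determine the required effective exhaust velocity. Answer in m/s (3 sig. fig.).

v_e ≈ 2520 m/s

ln(m₀/m_f) = ln(96700/11700) = ln(8.265) = 2.1120.
Using Δv = v_e ln(m₀/m_f): v_e = Δv / ln(m₀/m_f) = 5320 / 2.1120 = 2518.9 m/s.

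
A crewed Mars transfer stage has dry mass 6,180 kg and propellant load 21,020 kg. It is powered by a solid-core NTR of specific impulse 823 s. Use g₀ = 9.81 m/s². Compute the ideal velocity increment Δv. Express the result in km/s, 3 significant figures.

Δv ≈ 12.0 km/s

v_e = Isp · g₀ = 823 × 9.81 = 8073.6 m/s.
m₀ = m_dry + m_prop = 6,180 + 21,020 = 27,200 kg.
From the ideal rocket equation, Δv = v_e · ln(m₀/m_f) = 8073.6 × ln(4.401) = 8073.6 × 1.4819 ≈ 11964.3 m/s.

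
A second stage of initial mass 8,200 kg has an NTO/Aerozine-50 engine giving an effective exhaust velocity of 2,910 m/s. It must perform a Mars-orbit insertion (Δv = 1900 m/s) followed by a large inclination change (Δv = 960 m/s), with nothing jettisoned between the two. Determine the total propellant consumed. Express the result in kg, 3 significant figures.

total propellant consumed ≈ 5130 kg

After the first burn: m = 8200 × exp(−1900/2910.0) = 8200 × 0.52052 = 4,268.26 kg.
After the second burn: m = 4,268.26 × exp(−960/2910.0) = 4,268.26 × 0.71900 = 3,068.88 kg.
Total propellant = m₀ − m_final = 8200 − 3,068.88 = 5,131.12 kg.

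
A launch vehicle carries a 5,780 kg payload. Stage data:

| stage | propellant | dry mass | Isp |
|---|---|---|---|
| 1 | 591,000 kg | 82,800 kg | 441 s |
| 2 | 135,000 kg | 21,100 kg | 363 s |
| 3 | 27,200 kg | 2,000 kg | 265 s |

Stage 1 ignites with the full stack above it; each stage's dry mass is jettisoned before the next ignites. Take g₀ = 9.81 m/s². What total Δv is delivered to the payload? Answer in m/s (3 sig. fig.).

Δv ≈ 13200 m/s

Ignition mass of stage 1 = 591,000+82,800 + 135,000+21,100 + 27,200+2,000 + 5,780 = 864,880 kg.
Stage 1: m₀ = 864,880 kg, m_f = 864,880 − 591,000 = 273,880 kg; Δv = 441×9.81×ln(3.158) = 4326.2×1.1499 ≈ 4975 m/s.
Stage 2: m₀ = 191,080 kg, m_f = 191,080 − 135,000 = 56,080 kg; Δv = 363×9.81×ln(3.407) = 3561.0×1.2259 ≈ 4366 m/s.
Stage 3: m₀ = 34,980 kg, m_f = 34,980 − 27,200 = 7,780 kg; Δv = 265×9.81×ln(4.496) = 2599.7×1.5032 ≈ 3908 m/s.
Total Δv = 4975 + 4366 + 3908 = 13249 m/s.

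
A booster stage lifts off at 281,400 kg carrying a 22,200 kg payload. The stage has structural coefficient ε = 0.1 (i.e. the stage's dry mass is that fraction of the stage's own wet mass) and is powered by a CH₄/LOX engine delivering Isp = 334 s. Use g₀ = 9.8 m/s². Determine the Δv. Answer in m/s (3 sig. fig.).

Δv ≈ 5780 m/s

Stage wet mass = m₀ − payload = 281,400 − 22,200 = 259,200 kg.
Stage dry mass = ε × stage wet mass = 0.1 × 259,200 = 25,920 kg.
Burnout mass m_f = stage dry + payload = 25,920 + 22,200 = 48,120 kg.
v_e = Isp · g₀ = 334 × 9.8 = 3273.2 m/s.
From the ideal rocket equation, Δv = v_e · ln(281,400/48,120) = 3273.2 × ln(5.848) = 3273.2 × 1.7661 ≈ 5781 m/s.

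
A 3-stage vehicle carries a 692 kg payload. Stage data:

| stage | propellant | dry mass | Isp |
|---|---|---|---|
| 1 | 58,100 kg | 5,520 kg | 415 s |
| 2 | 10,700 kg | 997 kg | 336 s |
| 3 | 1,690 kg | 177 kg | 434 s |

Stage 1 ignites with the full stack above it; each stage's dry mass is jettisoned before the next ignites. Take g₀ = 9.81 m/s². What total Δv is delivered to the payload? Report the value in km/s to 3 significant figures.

Δv ≈ 14.8 km/s

Ignition mass of stage 1 = 58,100+5,520 + 10,700+997 + 1,690+177 + 692 = 77,876 kg.
Stage 1: m₀ = 77,876 kg, m_f = 77,876 − 58,100 = 19,776 kg; Δv = 415×9.81×ln(3.938) = 4071.2×1.3706 ≈ 5580 m/s.
Stage 2: m₀ = 14,256 kg, m_f = 14,256 − 10,700 = 3,556 kg; Δv = 336×9.81×ln(4.009) = 3296.2×1.3885 ≈ 4577 m/s.
Stage 3: m₀ = 2,559 kg, m_f = 2,559 − 1,690 = 869 kg; Δv = 434×9.81×ln(2.945) = 4257.5×1.0800 ≈ 4598 m/s.
Total Δv = 5580 + 4577 + 4598 = 14755 m/s.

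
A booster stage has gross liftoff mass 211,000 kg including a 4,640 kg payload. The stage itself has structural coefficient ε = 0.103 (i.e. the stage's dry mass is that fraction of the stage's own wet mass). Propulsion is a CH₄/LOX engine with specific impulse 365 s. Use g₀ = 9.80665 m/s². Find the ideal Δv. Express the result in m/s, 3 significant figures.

Δv ≈ 7510 m/s

Stage wet mass = m₀ − payload = 211,000 − 4,640 = 206,360 kg.
Stage dry mass = ε × stage wet mass = 0.103 × 206,360 = 21,255.1 kg.
Burnout mass m_f = stage dry + payload = 21,255.1 + 4,640 = 25,895.1 kg.
v_e = Isp · g₀ = 365 × 9.80665 = 3579.4 m/s.
Using Δv = v_e ln(m₀/m_f): Δv = v_e · ln(211,000/25,895.1) = 3579.4 × ln(8.148) = 3579.4 × 2.0978 ≈ 7509 m/s.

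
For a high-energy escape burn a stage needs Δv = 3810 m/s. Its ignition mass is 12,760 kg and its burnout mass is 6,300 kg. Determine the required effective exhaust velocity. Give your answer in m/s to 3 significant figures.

v_e ≈ 5400 m/s

ln(m₀/m_f) = ln(12760/6300) = ln(2.025) = 0.7058.
From the ideal rocket equation, v_e = Δv / ln(m₀/m_f) = 3810 / 0.7058 = 5398.4 m/s.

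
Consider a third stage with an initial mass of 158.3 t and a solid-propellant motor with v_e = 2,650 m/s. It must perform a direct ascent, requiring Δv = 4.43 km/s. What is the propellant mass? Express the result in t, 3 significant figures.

From the ideal rocket equation, m₀/m_f = exp(Δv / v_e) = exp(4430 / 2650.0) = exp(1.6717) = 5.3212.
m_f = 158.3 / 5.3212 = 29.7489 t, so propellant = m₀ − m_f = 158.3 − 29.7489 = 128.5511 t.

propellant mass ≈ 129 t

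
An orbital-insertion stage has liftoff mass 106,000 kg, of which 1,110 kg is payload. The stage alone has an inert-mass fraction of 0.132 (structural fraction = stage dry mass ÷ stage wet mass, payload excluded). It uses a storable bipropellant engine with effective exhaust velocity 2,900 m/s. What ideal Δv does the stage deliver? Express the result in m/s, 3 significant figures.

Stage wet mass = m₀ − payload = 106,000 − 1,110 = 104,890 kg.
Stage dry mass = ε × stage wet mass = 0.132 × 104,890 = 13,845.5 kg.
Burnout mass m_f = stage dry + payload = 13,845.5 + 1,110 = 14,955.5 kg.
By the Tsiolkovsky rocket equation, Δv = v_e · ln(106,000/14,955.5) = 2900.0 × ln(7.088) = 2900.0 × 1.9584 ≈ 5679 m/s.

Δv ≈ 5680 m/s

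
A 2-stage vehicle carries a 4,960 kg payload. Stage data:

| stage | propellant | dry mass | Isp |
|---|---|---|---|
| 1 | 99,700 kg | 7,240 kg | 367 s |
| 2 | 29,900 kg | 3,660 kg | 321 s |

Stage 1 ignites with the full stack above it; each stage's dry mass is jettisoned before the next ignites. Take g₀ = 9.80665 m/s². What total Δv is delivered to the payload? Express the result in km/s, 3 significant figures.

Ignition mass of stage 1 = 99,700+7,240 + 29,900+3,660 + 4,960 = 145,460 kg.
Stage 1: m₀ = 145,460 kg, m_f = 145,460 − 99,700 = 45,760 kg; Δv = 367×9.80665×ln(3.179) = 3599.0×1.1565 ≈ 4162 m/s.
Stage 2: m₀ = 38,520 kg, m_f = 38,520 − 29,900 = 8,620 kg; Δv = 321×9.80665×ln(4.469) = 3147.9×1.4971 ≈ 4713 m/s.
Total Δv = 4162 + 4713 = 8875 m/s.

Δv ≈ 8.88 km/s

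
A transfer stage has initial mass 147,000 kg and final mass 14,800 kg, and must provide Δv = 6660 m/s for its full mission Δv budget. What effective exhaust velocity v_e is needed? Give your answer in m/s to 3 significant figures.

ln(m₀/m_f) = ln(147000/14800) = ln(9.932) = 2.2958.
By the Tsiolkovsky rocket equation, v_e = Δv / ln(m₀/m_f) = 6660 / 2.2958 = 2900.9 m/s.

v_e ≈ 2900 m/s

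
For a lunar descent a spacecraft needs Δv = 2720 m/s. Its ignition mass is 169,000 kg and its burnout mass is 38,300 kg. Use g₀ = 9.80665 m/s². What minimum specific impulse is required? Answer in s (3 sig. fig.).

ln(m₀/m_f) = ln(169000/38300) = ln(4.413) = 1.4844.
From the ideal rocket equation, v_e = Δv / ln(m₀/m_f) = 2720 / 1.4844 = 1832.3 m/s.
Isp = v_e / g₀ = 1832.3 / 9.80665 = 186.8 s.

Isp ≈ 187 s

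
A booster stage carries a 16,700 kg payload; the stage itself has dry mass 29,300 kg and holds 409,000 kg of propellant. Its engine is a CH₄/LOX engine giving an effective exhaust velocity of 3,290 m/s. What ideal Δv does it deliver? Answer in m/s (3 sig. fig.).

Δv ≈ 7540 m/s

m₀ = payload + dry + propellant = 16,700 + 29,300 + 409,000 = 455,000 kg.
m_f = payload + dry = 16,700 + 29,300 = 46,000 kg.
Rocket equation: Δv = v_e · ln(m₀/m_f) = 3290.0 × ln(9.891) = 3290.0 × 2.2917 ≈ 7539.5 m/s.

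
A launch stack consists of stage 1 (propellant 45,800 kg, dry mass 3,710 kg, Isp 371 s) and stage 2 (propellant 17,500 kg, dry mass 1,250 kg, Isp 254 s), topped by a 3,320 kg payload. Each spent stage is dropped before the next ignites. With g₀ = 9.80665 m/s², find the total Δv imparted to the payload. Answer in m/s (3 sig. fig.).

Δv ≈ 7640 m/s

Ignition mass of stage 1 = 45,800+3,710 + 17,500+1,250 + 3,320 = 71,580 kg.
Stage 1: m₀ = 71,580 kg, m_f = 71,580 − 45,800 = 25,780 kg; Δv = 371×9.80665×ln(2.777) = 3638.3×1.0212 ≈ 3715 m/s.
Stage 2: m₀ = 22,070 kg, m_f = 22,070 − 17,500 = 4,570 kg; Δv = 254×9.80665×ln(4.829) = 2490.9×1.5747 ≈ 3922 m/s.
Total Δv = 3715 + 3922 = 7637 m/s.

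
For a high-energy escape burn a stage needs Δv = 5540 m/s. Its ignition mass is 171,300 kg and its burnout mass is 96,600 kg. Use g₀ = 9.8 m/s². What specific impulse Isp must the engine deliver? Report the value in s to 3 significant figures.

ln(m₀/m_f) = ln(171300/96600) = ln(1.773) = 0.5728.
v_e = Δv / ln(m₀/m_f) = 5540 / 0.5728 = 9671.2 m/s.
Isp = v_e / g₀ = 9671.2 / 9.8 = 986.9 s.

Isp ≈ 987 s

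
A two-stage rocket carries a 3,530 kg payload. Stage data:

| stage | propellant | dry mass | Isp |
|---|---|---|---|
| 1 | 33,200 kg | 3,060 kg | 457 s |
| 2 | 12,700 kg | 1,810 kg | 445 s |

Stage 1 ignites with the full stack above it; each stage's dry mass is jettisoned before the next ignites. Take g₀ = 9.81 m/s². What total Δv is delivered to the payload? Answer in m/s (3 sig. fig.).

Ignition mass of stage 1 = 33,200+3,060 + 12,700+1,810 + 3,530 = 54,300 kg.
Stage 1: m₀ = 54,300 kg, m_f = 54,300 − 33,200 = 21,100 kg; Δv = 457×9.81×ln(2.573) = 4483.2×0.9453 ≈ 4238 m/s.
Stage 2: m₀ = 18,040 kg, m_f = 18,040 − 12,700 = 5,340 kg; Δv = 445×9.81×ln(3.378) = 4365.4×1.2174 ≈ 5314 m/s.
Total Δv = 4238 + 5314 = 9552 m/s.

Δv ≈ 9550 m/s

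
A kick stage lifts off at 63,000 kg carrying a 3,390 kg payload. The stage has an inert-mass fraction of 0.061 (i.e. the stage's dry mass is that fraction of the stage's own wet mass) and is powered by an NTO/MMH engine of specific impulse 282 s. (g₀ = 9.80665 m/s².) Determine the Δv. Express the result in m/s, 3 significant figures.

Δv ≈ 6070 m/s

Stage wet mass = m₀ − payload = 63,000 − 3,390 = 59,610 kg.
Stage dry mass = ε × stage wet mass = 0.061 × 59,610 = 3,636.21 kg.
Burnout mass m_f = stage dry + payload = 3,636.21 + 3,390 = 7,026.21 kg.
v_e = Isp · g₀ = 282 × 9.80665 = 2765.5 m/s.
Δv = v_e · ln(63,000/7,026.21) = 2765.5 × ln(8.966) = 2765.5 × 2.1935 ≈ 6066 m/s.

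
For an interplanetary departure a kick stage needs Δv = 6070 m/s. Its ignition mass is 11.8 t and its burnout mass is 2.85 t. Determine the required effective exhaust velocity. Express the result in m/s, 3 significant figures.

v_e ≈ 4270 m/s

ln(m₀/m_f) = ln(11800/2850) = ln(4.14) = 1.4208.
v_e = Δv / ln(m₀/m_f) = 6070 / 1.4208 = 4272.3 m/s.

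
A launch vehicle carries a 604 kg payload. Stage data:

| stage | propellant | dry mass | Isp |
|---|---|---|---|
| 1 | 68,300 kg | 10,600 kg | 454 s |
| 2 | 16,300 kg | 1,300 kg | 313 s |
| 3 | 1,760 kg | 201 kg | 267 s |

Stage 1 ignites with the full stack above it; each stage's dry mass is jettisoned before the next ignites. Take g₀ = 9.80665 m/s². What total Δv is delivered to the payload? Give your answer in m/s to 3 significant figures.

Ignition mass of stage 1 = 68,300+10,600 + 16,300+1,300 + 1,760+201 + 604 = 99,065 kg.
Stage 1: m₀ = 99,065 kg, m_f = 99,065 − 68,300 = 30,765 kg; Δv = 454×9.80665×ln(3.22) = 4452.2×1.1694 ≈ 5206 m/s.
Stage 2: m₀ = 20,165 kg, m_f = 20,165 − 16,300 = 3,865 kg; Δv = 313×9.80665×ln(5.217) = 3069.5×1.6520 ≈ 5071 m/s.
Stage 3: m₀ = 2,565 kg, m_f = 2,565 − 1,760 = 805 kg; Δv = 267×9.80665×ln(3.186) = 2618.4×1.1589 ≈ 3034 m/s.
Total Δv = 5206 + 5071 + 3034 = 13311 m/s.

Δv ≈ 13300 m/s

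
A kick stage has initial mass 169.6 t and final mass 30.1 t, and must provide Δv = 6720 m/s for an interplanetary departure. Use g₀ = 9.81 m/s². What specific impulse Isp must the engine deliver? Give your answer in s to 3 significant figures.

ln(m₀/m_f) = ln(169600/30100) = ln(5.635) = 1.7289.
From the ideal rocket equation, v_e = Δv / ln(m₀/m_f) = 6720 / 1.7289 = 3886.8 m/s.
Isp = v_e / g₀ = 3886.8 / 9.81 = 396.2 s.

Isp ≈ 396 s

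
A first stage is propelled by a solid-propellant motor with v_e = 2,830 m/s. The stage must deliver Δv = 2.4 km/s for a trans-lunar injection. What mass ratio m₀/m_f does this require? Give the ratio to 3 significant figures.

By the Tsiolkovsky rocket equation, m₀/m_f = exp(Δv / v_e) = exp(2400 / 2830.0) = exp(0.8481) = 2.3351.

mass ratio ≈ 2.34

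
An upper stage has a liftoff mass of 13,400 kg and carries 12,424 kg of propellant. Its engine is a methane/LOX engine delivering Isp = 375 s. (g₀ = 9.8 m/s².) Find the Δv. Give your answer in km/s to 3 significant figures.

Δv ≈ 9.63 km/s

v_e = Isp · g₀ = 375 × 9.8 = 3675.0 m/s.
m_f = m₀ − m_prop = 13,400 − 12,424 = 976 kg.
Δv = v_e · ln(m₀/m_f) = 3675.0 × ln(13.73) = 3675.0 × 2.6195 ≈ 9626.8 m/s.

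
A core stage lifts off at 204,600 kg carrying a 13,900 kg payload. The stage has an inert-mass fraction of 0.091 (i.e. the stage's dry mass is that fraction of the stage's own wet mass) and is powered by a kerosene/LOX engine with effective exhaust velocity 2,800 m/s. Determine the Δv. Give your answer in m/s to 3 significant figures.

Stage wet mass = m₀ − payload = 204,600 − 13,900 = 190,700 kg.
Stage dry mass = ε × stage wet mass = 0.091 × 190,700 = 17,353.7 kg.
Burnout mass m_f = stage dry + payload = 17,353.7 + 13,900 = 31,253.7 kg.
Δv = v_e · ln(204,600/31,253.7) = 2800.0 × ln(6.546) = 2800.0 × 1.8789 ≈ 5261 m/s.

Δv ≈ 5260 m/s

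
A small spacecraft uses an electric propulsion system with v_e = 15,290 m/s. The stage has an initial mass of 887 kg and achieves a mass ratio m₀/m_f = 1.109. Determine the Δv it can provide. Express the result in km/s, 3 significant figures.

Rocket equation: Δv = v_e · ln(1.109) = 15290.0 × 0.1035 ≈ 1581.9 m/s.

Δv ≈ 1.58 km/s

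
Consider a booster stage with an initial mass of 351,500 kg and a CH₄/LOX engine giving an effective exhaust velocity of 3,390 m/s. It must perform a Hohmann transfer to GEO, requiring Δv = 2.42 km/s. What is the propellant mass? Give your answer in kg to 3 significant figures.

propellant mass ≈ 179000 kg

By the Tsiolkovsky rocket equation, m₀/m_f = exp(Δv / v_e) = exp(2420 / 3390.0) = exp(0.7139) = 2.0419.
m_f = 351,500 / 2.0419 = 172,144 kg, so propellant = m₀ − m_f = 351,500 − 172,144 = 179,356 kg.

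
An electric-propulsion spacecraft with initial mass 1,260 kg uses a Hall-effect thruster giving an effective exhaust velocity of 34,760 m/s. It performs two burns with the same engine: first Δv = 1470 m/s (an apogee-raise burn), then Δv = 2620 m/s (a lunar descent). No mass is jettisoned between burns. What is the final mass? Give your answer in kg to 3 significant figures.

After the first burn: m = 1260 × exp(−1470/34760.0) = 1260 × 0.95859 = 1,207.82 kg.
After the second burn: m = 1,207.82 × exp(−2620/34760.0) = 1,207.82 × 0.92740 = 1,120.13 kg.

final mass ≈ 1120 kg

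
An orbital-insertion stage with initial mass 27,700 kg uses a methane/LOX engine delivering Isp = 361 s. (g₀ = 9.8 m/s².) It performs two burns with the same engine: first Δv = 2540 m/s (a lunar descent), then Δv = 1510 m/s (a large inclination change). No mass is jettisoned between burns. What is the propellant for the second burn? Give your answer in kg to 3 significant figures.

propellant for the second burn ≈ 4690 kg

v_e = Isp · g₀ = 361 × 9.8 = 3537.8 m/s.
After the first burn: m = 27700 × exp(−2540/3537.8) = 27700 × 0.48775 = 13,510.7 kg.
After the second burn: m = 13,510.7 × exp(−1510/3537.8) = 13,510.7 × 0.65258 = 8,816.81 kg.
Second-burn propellant = 13,510.7 − 8,816.81 = 4,693.89 kg.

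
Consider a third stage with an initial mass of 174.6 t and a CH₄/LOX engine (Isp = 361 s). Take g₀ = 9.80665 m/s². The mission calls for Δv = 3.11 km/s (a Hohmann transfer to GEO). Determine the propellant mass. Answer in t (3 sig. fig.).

propellant mass ≈ 102 t

v_e = Isp · g₀ = 361 × 9.80665 = 3540.2 m/s.
m₀/m_f = exp(Δv / v_e) = exp(3110 / 3540.2) = exp(0.8785) = 2.4072.
m_f = 174.6 / 2.4072 = 72.5324 t, so propellant = m₀ − m_f = 174.6 − 72.5324 = 102.0676 t.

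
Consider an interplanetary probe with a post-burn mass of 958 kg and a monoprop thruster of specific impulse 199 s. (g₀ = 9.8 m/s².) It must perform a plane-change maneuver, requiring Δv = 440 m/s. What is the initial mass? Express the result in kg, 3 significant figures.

initial mass ≈ 1200 kg

v_e = Isp · g₀ = 199 × 9.8 = 1950.2 m/s.
m₀/m_f = exp(Δv / v_e) = exp(440 / 1950.2) = exp(0.2256) = 1.2531.
m₀ = m_f × 1.2531 = 958 × 1.2531 = 1,200.47 kg.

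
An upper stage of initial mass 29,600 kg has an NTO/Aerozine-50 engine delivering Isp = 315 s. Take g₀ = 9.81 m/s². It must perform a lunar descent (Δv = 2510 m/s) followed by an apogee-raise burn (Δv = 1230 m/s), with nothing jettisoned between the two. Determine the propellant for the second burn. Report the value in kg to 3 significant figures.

v_e = Isp · g₀ = 315 × 9.81 = 3090.2 m/s.
After the first burn: m = 29600 × exp(−2510/3090.2) = 29600 × 0.44385 = 13,138 kg.
After the second burn: m = 13,138 × exp(−1230/3090.2) = 13,138 × 0.67164 = 8,824.01 kg.
Second-burn propellant = 13,138 − 8,824.01 = 4,313.99 kg.

propellant for the second burn ≈ 4310 kg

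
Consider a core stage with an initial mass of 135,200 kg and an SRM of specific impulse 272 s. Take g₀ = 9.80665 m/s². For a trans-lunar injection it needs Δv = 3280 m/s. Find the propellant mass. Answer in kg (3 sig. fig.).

v_e = Isp · g₀ = 272 × 9.80665 = 2667.4 m/s.
From the ideal rocket equation, m₀/m_f = exp(Δv / v_e) = exp(3280 / 2667.4) = exp(1.2297) = 3.4201.
m_f = 135,200 / 3.4201 = 39,531 kg, so propellant = m₀ − m_f = 135,200 − 39,531 = 95,669 kg.

propellant mass ≈ 95700 kg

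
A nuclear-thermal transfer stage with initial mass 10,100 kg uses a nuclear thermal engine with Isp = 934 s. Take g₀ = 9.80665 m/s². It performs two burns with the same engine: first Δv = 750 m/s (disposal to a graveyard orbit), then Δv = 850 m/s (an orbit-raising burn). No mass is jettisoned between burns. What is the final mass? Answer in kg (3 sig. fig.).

final mass ≈ 8480 kg

v_e = Isp · g₀ = 934 × 9.80665 = 9159.4 m/s.
After the first burn: m = 10100 × exp(−750/9159.4) = 10100 × 0.92138 = 9,305.94 kg.
After the second burn: m = 9,305.94 × exp(−850/9159.4) = 9,305.94 × 0.91138 = 8,481.25 kg.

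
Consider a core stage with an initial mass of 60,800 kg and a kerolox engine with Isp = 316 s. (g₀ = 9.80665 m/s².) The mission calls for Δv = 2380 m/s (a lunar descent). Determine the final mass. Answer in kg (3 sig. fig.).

v_e = Isp · g₀ = 316 × 9.80665 = 3098.9 m/s.
m₀/m_f = exp(Δv / v_e) = exp(2380 / 3098.9) = exp(0.7680) = 2.1555.
m_f = m₀ / 2.1555 = 60,800 / 2.1555 = 28,206.9 kg.

final mass ≈ 28200 kg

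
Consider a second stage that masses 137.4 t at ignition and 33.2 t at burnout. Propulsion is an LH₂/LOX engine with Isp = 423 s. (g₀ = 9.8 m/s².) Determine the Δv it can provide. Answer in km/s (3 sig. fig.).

v_e = Isp · g₀ = 423 × 9.8 = 4145.4 m/s.
By the Tsiolkovsky rocket equation, Δv = v_e · ln(m₀/m_f) = 4145.4 × ln(4.139) = 4145.4 × 1.4203 ≈ 5887.9 m/s.

Δv ≈ 5.89 km/s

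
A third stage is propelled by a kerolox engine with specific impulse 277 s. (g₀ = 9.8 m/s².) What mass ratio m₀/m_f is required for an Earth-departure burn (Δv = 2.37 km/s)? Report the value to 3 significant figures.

v_e = Isp · g₀ = 277 × 9.8 = 2714.6 m/s.
Rocket equation: m₀/m_f = exp(Δv / v_e) = exp(2370 / 2714.6) = exp(0.8731) = 2.3942.

mass ratio ≈ 2.39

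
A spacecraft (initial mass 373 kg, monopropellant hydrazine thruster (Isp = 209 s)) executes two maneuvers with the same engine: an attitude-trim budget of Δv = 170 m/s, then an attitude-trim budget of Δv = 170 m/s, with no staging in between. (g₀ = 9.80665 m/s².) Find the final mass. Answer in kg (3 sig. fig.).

v_e = Isp · g₀ = 209 × 9.80665 = 2049.6 m/s.
After the first burn: m = 373 × exp(−170/2049.6) = 373 × 0.92040 = 343.309 kg.
After the second burn: m = 343.309 × exp(−170/2049.6) = 343.309 × 0.92040 = 315.982 kg.

final mass ≈ 316 kg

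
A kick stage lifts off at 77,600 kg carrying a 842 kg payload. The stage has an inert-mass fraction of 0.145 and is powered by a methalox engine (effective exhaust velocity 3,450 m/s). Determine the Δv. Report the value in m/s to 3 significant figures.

Stage wet mass = m₀ − payload = 77,600 − 842 = 76,758 kg.
Stage dry mass = ε × stage wet mass = 0.145 × 76,758 = 11,129.9 kg.
Burnout mass m_f = stage dry + payload = 11,129.9 + 842 = 11,971.9 kg.
Rocket equation: Δv = v_e · ln(77,600/11,971.9) = 3450.0 × ln(6.482) = 3450.0 × 1.8690 ≈ 6448 m/s.

Δv ≈ 6450 m/s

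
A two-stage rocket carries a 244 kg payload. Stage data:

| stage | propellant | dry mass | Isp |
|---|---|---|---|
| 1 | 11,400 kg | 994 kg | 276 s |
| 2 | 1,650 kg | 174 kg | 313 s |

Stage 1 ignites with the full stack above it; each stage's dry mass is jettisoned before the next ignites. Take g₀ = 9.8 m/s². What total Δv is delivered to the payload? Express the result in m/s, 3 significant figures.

Ignition mass of stage 1 = 11,400+994 + 1,650+174 + 244 = 14,462 kg.
Stage 1: m₀ = 14,462 kg, m_f = 14,462 − 11,400 = 3,062 kg; Δv = 276×9.8×ln(4.723) = 2704.8×1.5525 ≈ 4199 m/s.
Stage 2: m₀ = 2,068 kg, m_f = 2,068 − 1,650 = 418 kg; Δv = 313×9.8×ln(4.947) = 3067.4×1.5989 ≈ 4904 m/s.
Total Δv = 4199 + 4904 = 9103 m/s.

Δv ≈ 9100 m/s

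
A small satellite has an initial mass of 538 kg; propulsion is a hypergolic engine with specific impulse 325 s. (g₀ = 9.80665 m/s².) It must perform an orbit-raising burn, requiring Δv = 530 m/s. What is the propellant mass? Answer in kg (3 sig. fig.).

v_e = Isp · g₀ = 325 × 9.80665 = 3187.2 m/s.
Rocket equation: m₀/m_f = exp(Δv / v_e) = exp(530 / 3187.2) = exp(0.1663) = 1.1809.
m_f = 538 / 1.1809 = 455.585 kg, so propellant = m₀ − m_f = 538 − 455.585 = 82.415 kg.

propellant mass ≈ 82.4 kg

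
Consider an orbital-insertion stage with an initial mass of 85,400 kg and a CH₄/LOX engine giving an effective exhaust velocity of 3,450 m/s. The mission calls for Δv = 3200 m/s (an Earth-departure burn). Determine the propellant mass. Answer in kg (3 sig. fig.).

propellant mass ≈ 51600 kg

m₀/m_f = exp(Δv / v_e) = exp(3200 / 3450.0) = exp(0.9275) = 2.5283.
m_f = 85,400 / 2.5283 = 33,777.6 kg, so propellant = m₀ − m_f = 85,400 − 33,777.6 = 51,622.4 kg.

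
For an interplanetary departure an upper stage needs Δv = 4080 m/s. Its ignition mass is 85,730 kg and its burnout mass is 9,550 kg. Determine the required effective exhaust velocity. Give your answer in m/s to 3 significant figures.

ln(m₀/m_f) = ln(85730/9550) = ln(8.977) = 2.1947.
Using Δv = v_e ln(m₀/m_f): v_e = Δv / ln(m₀/m_f) = 4080 / 2.1947 = 1859.1 m/s.

v_e ≈ 1860 m/s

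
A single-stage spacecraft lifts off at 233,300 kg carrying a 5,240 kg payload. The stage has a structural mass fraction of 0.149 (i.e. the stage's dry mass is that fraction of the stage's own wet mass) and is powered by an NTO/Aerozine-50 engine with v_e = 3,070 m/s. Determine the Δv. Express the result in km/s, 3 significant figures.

Δv ≈ 5.47 km/s

Stage wet mass = m₀ − payload = 233,300 − 5,240 = 228,060 kg.
Stage dry mass = ε × stage wet mass = 0.149 × 228,060 = 33,980.9 kg.
Burnout mass m_f = stage dry + payload = 33,980.9 + 5,240 = 39,220.9 kg.
Rocket equation: Δv = v_e · ln(233,300/39,220.9) = 3070.0 × ln(5.948) = 3070.0 × 1.7831 ≈ 5474 m/s.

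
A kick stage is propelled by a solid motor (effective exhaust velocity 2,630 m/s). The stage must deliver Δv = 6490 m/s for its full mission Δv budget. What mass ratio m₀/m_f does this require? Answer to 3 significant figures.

m₀/m_f = exp(Δv / v_e) = exp(6490 / 2630.0) = exp(2.4677) = 11.7951.

mass ratio ≈ 11.8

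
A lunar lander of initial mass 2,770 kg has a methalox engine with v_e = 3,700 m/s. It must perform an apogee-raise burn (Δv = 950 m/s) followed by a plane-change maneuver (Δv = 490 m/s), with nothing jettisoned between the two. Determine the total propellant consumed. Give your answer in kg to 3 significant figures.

After the first burn: m = 2770 × exp(−950/3700.0) = 2770 × 0.77356 = 2,142.76 kg.
After the second burn: m = 2,142.76 × exp(−490/3700.0) = 2,142.76 × 0.87596 = 1,876.97 kg.
Total propellant = m₀ − m_final = 2770 − 1,876.97 = 893.03 kg.

total propellant consumed ≈ 893 kg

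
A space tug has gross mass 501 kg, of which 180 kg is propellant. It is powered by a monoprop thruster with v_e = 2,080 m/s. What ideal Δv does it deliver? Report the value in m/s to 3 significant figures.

m_f = m₀ − m_prop = 501 − 180 = 321 kg.
Rocket equation: Δv = v_e · ln(m₀/m_f) = 2080.0 × ln(1.561) = 2080.0 × 0.4452 ≈ 925.9 m/s.

Δv ≈ 926 m/s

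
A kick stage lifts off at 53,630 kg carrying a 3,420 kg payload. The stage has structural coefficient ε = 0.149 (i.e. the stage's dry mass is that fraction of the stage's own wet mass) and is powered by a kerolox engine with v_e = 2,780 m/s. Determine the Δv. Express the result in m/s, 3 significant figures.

Δv ≈ 4430 m/s

Stage wet mass = m₀ − payload = 53,630 − 3,420 = 50,210 kg.
Stage dry mass = ε × stage wet mass = 0.149 × 50,210 = 7,481.29 kg.
Burnout mass m_f = stage dry + payload = 7,481.29 + 3,420 = 10,901.29 kg.
Δv = v_e · ln(53,630/10,901.29) = 2780.0 × ln(4.92) = 2780.0 × 1.5932 ≈ 4429 m/s.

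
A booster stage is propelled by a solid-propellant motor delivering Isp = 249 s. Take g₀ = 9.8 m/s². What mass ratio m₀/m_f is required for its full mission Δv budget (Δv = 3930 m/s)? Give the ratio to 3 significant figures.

v_e = Isp · g₀ = 249 × 9.8 = 2440.2 m/s.
From the ideal rocket equation, m₀/m_f = exp(Δv / v_e) = exp(3930 / 2440.2) = exp(1.6105) = 5.0054.

mass ratio ≈ 5.01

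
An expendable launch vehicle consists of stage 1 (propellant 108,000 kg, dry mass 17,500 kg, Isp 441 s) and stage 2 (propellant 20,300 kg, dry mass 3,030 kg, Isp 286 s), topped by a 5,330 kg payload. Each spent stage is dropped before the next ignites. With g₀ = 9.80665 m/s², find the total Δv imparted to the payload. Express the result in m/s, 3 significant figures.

Ignition mass of stage 1 = 108,000+17,500 + 20,300+3,030 + 5,330 = 154,160 kg.
Stage 1: m₀ = 154,160 kg, m_f = 154,160 − 108,000 = 46,160 kg; Δv = 441×9.80665×ln(3.34) = 4324.7×1.2059 ≈ 5215 m/s.
Stage 2: m₀ = 28,660 kg, m_f = 28,660 − 20,300 = 8,360 kg; Δv = 286×9.80665×ln(3.428) = 2804.7×1.2320 ≈ 3456 m/s.
Total Δv = 5215 + 3456 = 8671 m/s.

Δv ≈ 8670 m/s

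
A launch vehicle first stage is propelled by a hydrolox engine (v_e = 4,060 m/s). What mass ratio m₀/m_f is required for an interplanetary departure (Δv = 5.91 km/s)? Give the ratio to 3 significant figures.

By the Tsiolkovsky rocket equation, m₀/m_f = exp(Δv / v_e) = exp(5910 / 4060.0) = exp(1.4557) = 4.2873.

mass ratio ≈ 4.29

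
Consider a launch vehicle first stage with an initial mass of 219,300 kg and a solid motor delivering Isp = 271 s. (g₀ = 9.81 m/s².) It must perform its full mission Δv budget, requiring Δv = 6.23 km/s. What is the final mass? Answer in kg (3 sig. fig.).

v_e = Isp · g₀ = 271 × 9.81 = 2658.5 m/s.
m₀/m_f = exp(Δv / v_e) = exp(6230 / 2658.5) = exp(2.3434) = 10.4168.
m_f = m₀ / 10.4168 = 219,300 / 10.4168 = 21,052.5 kg.

final mass ≈ 21100 kg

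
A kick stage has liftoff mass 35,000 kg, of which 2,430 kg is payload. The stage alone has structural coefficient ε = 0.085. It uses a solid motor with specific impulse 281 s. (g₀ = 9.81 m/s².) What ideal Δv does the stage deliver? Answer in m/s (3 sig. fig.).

Stage wet mass = m₀ − payload = 35,000 − 2,430 = 32,570 kg.
Stage dry mass = ε × stage wet mass = 0.085 × 32,570 = 2,768.45 kg.
Burnout mass m_f = stage dry + payload = 2,768.45 + 2,430 = 5,198.45 kg.
v_e = Isp · g₀ = 281 × 9.81 = 2756.6 m/s.
Δv = v_e · ln(35,000/5,198.45) = 2756.6 × ln(6.733) = 2756.6 × 1.9070 ≈ 5257 m/s.

Δv ≈ 5260 m/s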